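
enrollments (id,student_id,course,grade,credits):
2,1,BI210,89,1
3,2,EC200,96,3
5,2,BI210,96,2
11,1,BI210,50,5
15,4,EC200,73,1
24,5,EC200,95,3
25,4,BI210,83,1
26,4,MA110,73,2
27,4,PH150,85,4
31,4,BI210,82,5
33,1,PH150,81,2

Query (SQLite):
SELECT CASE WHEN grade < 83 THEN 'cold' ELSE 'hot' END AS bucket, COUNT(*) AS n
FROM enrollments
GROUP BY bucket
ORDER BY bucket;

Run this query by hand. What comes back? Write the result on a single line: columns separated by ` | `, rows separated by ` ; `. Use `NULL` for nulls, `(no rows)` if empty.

cold | 5 ; hot | 6

Bucket rows by grade < 83 → 'cold' else 'hot'; count each bucket.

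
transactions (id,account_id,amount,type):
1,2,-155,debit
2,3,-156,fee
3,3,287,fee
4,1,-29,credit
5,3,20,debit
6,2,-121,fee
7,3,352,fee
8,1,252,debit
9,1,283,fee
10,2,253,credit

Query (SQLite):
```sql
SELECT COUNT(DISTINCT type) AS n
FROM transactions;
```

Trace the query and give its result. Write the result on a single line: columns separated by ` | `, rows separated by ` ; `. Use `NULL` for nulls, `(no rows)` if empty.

3

Count distinct non-NULL type values.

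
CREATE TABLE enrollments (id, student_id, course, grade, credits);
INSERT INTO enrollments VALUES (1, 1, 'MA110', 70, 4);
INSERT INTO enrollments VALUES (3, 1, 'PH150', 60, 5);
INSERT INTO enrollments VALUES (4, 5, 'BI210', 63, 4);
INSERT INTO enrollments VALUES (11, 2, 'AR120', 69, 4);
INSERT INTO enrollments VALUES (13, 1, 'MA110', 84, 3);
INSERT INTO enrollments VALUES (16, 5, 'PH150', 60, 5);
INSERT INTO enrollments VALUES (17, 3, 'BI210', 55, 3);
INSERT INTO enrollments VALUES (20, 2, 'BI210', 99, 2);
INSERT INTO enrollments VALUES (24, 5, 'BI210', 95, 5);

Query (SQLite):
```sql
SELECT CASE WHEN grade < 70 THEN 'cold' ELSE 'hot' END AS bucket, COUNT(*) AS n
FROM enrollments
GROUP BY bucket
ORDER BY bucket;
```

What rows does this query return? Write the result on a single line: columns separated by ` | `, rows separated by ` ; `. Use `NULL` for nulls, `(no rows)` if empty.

cold | 5 ; hot | 4

Bucket rows by grade < 70 → 'cold' else 'hot'; count each bucket.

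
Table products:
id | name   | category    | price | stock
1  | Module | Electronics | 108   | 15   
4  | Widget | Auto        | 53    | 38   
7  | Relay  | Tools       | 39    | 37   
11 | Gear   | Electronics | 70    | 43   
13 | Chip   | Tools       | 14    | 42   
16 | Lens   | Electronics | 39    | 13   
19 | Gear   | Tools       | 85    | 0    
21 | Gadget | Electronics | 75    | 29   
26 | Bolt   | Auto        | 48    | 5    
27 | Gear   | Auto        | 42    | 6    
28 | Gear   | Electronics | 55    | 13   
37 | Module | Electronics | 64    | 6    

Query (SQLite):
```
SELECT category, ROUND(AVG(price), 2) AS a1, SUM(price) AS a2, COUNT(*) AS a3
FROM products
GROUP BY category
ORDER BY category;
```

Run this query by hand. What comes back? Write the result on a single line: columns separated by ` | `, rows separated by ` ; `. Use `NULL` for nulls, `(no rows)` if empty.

Group products by category.
Per group compute: ROUND(AVG(price), 2), SUM(price), COUNT(*).
  Auto: ids {4, 26, 27} → ROUND(AVG(price), 2)=47.67, SUM(price)=143, COUNT(*)=3
  Electronics: ids {1, 11, 16, 21, 28, 37} → ROUND(AVG(price), 2)=68.5, SUM(price)=411, COUNT(*)=6
  Tools: ids {7, 13, 19} → ROUND(AVG(price), 2)=46, SUM(price)=138, COUNT(*)=3

Auto | 47.67 | 143 | 3 ; Electronics | 68.5 | 411 | 6 ; Tools | 46 | 138 | 3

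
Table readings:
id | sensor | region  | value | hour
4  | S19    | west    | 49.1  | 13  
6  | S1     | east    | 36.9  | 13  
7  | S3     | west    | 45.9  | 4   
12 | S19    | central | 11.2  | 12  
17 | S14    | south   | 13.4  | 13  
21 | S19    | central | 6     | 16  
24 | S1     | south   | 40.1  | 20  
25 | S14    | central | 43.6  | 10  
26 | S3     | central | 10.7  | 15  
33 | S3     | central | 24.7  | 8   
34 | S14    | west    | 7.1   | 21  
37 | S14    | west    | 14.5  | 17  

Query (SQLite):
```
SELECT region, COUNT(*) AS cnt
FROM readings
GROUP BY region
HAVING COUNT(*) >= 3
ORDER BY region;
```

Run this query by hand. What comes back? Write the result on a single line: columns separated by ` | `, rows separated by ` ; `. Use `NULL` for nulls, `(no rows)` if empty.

Partition readings by region; compute COUNT(*) within each group.
HAVING: keep groups with count ≥ 3.
  central: ids {12, 21, 25, 26, 33} → COUNT(*)=5
  east: ids {6} → COUNT(*)=1
  south: ids {17, 24} → COUNT(*)=2
  west: ids {4, 7, 34, 37} → COUNT(*)=4

central | 5 ; west | 4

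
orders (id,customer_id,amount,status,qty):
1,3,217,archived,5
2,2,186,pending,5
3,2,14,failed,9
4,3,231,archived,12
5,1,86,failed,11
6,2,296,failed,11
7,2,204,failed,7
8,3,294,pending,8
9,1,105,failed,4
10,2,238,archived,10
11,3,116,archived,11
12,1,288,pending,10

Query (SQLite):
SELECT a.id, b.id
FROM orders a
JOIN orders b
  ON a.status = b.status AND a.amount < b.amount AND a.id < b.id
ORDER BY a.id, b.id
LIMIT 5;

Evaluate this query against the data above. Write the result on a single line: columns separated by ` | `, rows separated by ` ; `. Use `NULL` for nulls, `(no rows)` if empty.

Pairs (a,b) with same status, a.amount < b.amount, a.id < b.id.
status groups: archived:{1,4,10,11} failed:{3,5,6,7,9} pending:{2,8,12}
Ordered by (a.id, b.id); first 5.

1 | 4 ; 1 | 10 ; 2 | 8 ; 2 | 12 ; 3 | 5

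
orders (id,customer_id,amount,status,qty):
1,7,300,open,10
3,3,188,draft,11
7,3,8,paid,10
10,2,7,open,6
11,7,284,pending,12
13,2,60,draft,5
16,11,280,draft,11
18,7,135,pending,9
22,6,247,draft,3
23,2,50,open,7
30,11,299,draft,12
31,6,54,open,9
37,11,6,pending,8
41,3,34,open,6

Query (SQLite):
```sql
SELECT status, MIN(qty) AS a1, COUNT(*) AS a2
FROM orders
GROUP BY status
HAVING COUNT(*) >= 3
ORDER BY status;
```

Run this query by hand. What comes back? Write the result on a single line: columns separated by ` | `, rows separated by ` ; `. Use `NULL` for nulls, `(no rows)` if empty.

Group orders by status.
Per group compute: MIN(qty), COUNT(*).
HAVING: drop groups with fewer than 3 rows.
  draft: ids {3, 13, 16, 22, 30} → MIN(qty)=3, COUNT(*)=5
  open: ids {1, 10, 23, 31, 41} → MIN(qty)=6, COUNT(*)=5
  paid: ids {7} → MIN(qty)=10, COUNT(*)=1
  pending: ids {11, 18, 37} → MIN(qty)=8, COUNT(*)=3

draft | 3 | 5 ; open | 6 | 5 ; pending | 8 | 3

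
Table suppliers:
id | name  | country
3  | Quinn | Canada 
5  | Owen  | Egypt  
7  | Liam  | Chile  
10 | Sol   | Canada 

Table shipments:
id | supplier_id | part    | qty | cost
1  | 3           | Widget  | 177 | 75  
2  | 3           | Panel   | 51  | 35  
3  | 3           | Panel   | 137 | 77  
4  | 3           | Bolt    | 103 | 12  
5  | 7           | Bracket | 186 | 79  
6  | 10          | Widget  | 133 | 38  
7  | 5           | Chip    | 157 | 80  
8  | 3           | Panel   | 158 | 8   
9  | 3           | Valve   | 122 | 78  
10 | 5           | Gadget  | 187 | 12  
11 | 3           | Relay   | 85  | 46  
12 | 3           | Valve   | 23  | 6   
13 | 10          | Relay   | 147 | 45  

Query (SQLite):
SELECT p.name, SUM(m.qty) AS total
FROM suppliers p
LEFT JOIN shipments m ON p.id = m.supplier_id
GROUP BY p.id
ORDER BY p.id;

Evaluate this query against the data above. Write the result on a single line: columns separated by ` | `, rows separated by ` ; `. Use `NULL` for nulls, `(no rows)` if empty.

Quinn | 856 ; Owen | 344 ; Liam | 186 ; Sol | 280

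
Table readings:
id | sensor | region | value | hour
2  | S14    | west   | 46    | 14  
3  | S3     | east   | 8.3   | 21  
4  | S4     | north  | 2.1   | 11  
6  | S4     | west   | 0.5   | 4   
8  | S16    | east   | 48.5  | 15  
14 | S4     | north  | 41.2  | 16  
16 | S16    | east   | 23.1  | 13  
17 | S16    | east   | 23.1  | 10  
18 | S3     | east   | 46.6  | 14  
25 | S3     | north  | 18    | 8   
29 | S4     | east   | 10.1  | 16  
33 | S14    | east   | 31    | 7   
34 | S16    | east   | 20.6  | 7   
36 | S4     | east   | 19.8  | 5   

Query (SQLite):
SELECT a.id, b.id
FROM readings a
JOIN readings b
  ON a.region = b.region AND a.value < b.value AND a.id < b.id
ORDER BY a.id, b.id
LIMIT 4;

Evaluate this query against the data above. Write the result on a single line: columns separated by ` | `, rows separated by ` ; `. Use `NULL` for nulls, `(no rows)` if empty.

3 | 8 ; 3 | 16 ; 3 | 17 ; 3 | 18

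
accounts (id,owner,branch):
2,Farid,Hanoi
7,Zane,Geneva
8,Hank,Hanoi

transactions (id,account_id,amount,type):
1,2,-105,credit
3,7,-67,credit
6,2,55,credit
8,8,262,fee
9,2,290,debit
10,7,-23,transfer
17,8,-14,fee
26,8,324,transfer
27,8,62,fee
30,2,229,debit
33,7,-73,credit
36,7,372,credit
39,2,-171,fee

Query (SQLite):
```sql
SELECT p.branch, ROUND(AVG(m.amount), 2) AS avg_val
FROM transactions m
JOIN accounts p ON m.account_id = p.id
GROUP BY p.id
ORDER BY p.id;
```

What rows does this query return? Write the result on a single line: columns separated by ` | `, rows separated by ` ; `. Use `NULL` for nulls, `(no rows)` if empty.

Hanoi | 59.6 ; Geneva | 52.25 ; Hanoi | 158.5

Join each transactions row to its accounts via account_id.
Group joined rows by accounts.id; compute ROUND(AVG(m.amount), 2) per group.
  2: ids {1, 6, 9, 30, 39} → ROUND(AVG(m.amount), 2)=59.6
  7: ids {3, 10, 33, 36} → ROUND(AVG(m.amount), 2)=52.25
  8: ids {8, 17, 26, 27} → ROUND(AVG(m.amount), 2)=158.5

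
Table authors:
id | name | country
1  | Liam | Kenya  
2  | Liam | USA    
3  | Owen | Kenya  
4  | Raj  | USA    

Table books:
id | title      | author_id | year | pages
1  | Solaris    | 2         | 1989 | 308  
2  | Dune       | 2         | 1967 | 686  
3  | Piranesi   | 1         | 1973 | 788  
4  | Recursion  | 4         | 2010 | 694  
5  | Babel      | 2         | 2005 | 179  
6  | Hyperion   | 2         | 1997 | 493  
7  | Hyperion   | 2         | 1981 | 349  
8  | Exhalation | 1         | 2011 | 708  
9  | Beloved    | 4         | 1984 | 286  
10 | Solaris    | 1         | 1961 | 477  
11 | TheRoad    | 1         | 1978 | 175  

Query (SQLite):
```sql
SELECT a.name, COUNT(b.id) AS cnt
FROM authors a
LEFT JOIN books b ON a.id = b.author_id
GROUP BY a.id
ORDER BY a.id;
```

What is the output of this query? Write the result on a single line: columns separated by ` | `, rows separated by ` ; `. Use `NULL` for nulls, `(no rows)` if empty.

LEFT JOIN keeps every authors row; unmatched ones get NULL for books columns.
Group by authors.id and compute COUNT(b.id). COUNT(col) of an all-NULL group is 0.
  1: ids {3, 8, 10, 11} → COUNT(b.id)=4
  2: ids {1, 2, 5, 6, 7} → COUNT(b.id)=5
  3: ids {—} → COUNT(b.id)=0
  4: ids {4, 9} → COUNT(b.id)=2

Liam | 4 ; Liam | 5 ; Owen | 0 ; Raj | 2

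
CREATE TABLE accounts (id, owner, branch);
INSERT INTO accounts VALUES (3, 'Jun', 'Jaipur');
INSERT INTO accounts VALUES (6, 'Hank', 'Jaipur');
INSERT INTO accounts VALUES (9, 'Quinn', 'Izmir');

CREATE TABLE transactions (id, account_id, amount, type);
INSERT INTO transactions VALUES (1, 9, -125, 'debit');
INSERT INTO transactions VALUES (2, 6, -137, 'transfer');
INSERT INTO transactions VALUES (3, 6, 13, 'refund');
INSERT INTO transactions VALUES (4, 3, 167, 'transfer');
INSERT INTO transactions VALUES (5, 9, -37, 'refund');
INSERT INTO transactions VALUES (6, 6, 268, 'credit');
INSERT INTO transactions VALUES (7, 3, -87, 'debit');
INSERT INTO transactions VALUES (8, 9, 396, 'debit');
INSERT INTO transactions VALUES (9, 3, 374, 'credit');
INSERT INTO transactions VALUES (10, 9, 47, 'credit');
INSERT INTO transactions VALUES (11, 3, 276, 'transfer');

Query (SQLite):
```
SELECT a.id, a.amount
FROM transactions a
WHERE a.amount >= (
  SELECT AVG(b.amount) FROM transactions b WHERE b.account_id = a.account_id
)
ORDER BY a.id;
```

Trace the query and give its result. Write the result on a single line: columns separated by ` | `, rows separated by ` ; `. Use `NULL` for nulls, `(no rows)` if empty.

6 | 268 ; 8 | 396 ; 9 | 374 ; 11 | 276

For each transactions row a, compute AVG(amount) over rows sharing a.account_id.
Keep row a if a.amount >= that per-group AVG.
  account_id=3: AVG(amount) = 182.5
  account_id=6: AVG(amount) = 48.0
  account_id=9: AVG(amount) = 70.25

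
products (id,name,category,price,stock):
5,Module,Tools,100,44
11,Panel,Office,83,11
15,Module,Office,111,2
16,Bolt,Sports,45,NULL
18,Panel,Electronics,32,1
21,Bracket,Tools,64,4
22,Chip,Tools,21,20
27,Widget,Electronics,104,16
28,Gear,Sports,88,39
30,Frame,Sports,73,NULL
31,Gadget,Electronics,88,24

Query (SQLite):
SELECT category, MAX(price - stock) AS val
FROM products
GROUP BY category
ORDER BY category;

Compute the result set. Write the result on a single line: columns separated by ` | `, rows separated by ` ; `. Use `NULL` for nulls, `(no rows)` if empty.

Electronics | 88 ; Office | 109 ; Sports | 49 ; Tools | 60

For each row compute price - stock.
Group by category; take MAX of the expression per group.
  Electronics: ids {18, 27, 31} → MAX(price - stock)=88
  Office: ids {11, 15} → MAX(price - stock)=109
  Sports: ids {16, 28, 30} → MAX(price - stock)=49
  Tools: ids {5, 21, 22} → MAX(price - stock)=60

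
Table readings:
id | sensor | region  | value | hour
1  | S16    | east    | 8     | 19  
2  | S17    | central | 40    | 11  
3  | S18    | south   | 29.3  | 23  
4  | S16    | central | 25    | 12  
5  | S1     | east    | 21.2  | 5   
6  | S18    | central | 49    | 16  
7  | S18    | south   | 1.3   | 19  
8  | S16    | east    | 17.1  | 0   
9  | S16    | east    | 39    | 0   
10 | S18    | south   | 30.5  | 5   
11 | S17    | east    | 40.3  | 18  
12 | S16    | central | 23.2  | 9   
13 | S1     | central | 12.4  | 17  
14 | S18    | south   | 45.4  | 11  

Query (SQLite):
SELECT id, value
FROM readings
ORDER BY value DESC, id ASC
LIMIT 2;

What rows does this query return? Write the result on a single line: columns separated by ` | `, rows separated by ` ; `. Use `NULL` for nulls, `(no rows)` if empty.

Sort by value desc, tiebreak id asc: (49, id=6), (45.4, id=14), (40.3, id=11), (40, id=2), (39, id=9) …. Take first 2.

6 | 49 ; 14 | 45.4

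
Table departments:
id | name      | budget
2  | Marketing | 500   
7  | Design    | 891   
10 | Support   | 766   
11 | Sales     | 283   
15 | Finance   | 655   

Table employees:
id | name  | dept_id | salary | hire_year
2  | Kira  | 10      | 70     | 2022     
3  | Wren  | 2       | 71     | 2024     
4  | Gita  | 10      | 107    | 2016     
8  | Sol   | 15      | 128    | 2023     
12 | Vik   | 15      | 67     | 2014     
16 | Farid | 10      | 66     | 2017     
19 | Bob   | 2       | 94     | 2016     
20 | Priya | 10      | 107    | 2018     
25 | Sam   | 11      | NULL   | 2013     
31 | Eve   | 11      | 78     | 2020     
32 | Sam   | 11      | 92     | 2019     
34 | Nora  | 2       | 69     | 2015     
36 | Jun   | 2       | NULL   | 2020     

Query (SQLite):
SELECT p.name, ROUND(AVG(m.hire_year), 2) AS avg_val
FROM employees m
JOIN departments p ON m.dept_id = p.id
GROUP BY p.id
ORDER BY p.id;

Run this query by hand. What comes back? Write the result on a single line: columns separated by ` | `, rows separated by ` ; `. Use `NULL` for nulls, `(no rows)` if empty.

Join each employees row to its departments via dept_id.
Group joined rows by departments.id; compute ROUND(AVG(m.hire_year), 2) per group.
  2: ids {3, 19, 34, 36} → ROUND(AVG(m.hire_year), 2)=2018.75
  10: ids {2, 4, 16, 20} → ROUND(AVG(m.hire_year), 2)=2018.25
  11: ids {25, 31, 32} → ROUND(AVG(m.hire_year), 2)=2017.33
  15: ids {8, 12} → ROUND(AVG(m.hire_year), 2)=2018.5

Marketing | 2018.75 ; Support | 2018.25 ; Sales | 2017.33 ; Finance | 2018.5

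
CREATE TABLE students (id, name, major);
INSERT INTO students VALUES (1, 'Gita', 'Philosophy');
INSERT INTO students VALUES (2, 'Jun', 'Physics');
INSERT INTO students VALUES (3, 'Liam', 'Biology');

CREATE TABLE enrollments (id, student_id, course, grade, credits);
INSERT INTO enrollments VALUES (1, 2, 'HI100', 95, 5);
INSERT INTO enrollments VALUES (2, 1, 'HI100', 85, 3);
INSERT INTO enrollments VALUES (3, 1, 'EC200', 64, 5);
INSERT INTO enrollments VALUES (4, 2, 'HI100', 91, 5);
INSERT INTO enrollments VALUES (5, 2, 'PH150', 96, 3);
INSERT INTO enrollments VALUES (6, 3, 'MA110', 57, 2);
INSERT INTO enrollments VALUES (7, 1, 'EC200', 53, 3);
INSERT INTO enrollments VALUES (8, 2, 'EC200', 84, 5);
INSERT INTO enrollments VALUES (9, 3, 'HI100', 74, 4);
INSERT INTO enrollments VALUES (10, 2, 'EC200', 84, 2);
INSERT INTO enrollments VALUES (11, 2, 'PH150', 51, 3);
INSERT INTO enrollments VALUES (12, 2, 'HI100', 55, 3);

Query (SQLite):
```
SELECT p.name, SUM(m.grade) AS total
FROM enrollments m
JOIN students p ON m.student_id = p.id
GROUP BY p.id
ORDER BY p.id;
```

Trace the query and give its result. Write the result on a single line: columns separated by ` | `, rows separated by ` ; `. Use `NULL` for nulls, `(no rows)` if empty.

Gita | 202 ; Jun | 556 ; Liam | 131

Join each enrollments row to its students via student_id.
Group joined rows by students.id; compute SUM(m.grade) per group.
  1: ids {2, 3, 7} → SUM(m.grade)=202
  2: ids {1, 4, 5, 8, 10, 11, 12} → SUM(m.grade)=556
  3: ids {6, 9} → SUM(m.grade)=131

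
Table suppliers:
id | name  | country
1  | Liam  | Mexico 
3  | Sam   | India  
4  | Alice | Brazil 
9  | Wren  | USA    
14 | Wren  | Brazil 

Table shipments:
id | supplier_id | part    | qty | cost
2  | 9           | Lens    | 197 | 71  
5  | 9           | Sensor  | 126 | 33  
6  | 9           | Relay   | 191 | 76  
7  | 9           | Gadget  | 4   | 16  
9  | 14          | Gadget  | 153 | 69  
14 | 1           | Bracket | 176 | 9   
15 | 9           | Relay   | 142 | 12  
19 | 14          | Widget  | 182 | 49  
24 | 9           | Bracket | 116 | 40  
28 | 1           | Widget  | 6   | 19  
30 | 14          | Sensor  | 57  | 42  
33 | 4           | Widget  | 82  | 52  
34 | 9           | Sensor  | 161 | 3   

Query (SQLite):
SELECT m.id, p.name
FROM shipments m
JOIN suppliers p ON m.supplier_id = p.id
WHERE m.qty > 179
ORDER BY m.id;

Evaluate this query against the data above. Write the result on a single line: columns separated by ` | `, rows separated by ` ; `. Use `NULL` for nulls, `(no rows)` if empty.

2 | Wren ; 6 | Wren ; 19 | Wren

Each shipments row matches the suppliers row where supplier_id = suppliers.id.
Then keep rows with m.qty > 179.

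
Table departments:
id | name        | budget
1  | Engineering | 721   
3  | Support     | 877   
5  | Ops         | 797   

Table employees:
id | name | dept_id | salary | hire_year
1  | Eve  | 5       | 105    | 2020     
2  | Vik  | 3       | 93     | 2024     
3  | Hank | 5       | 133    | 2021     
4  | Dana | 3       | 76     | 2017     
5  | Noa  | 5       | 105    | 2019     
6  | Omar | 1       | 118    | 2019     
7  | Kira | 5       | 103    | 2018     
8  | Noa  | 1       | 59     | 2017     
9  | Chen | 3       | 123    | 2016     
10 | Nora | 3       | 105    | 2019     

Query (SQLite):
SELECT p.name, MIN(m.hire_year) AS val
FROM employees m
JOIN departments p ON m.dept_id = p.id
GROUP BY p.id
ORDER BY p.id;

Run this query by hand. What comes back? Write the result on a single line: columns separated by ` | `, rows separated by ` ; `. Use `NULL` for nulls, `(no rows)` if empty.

Join each employees row to its departments via dept_id.
Group joined rows by departments.id; compute MIN(m.hire_year) per group.
  1: ids {6, 8} → MIN(m.hire_year)=2017
  3: ids {2, 4, 9, 10} → MIN(m.hire_year)=2016
  5: ids {1, 3, 5, 7} → MIN(m.hire_year)=2018

Engineering | 2017 ; Support | 2016 ; Ops | 2018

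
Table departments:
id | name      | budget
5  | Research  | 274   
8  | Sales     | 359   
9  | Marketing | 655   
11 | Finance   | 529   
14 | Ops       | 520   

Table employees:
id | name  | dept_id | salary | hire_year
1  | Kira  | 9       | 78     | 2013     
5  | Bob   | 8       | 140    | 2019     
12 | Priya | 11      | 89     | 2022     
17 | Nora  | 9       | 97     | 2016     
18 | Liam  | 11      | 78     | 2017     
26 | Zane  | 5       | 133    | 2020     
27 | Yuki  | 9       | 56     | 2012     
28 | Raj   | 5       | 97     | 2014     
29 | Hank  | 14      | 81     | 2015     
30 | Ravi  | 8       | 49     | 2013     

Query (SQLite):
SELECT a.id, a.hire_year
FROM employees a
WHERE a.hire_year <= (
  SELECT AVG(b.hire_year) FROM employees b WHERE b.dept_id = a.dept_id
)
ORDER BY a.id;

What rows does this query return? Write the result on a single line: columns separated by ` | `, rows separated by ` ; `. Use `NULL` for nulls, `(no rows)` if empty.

1 | 2013 ; 18 | 2017 ; 27 | 2012 ; 28 | 2014 ; 29 | 2015 ; 30 | 2013

For each employees row a, compute AVG(hire_year) over rows sharing a.dept_id.
Keep row a if a.hire_year <= that per-group AVG.
  dept_id=5: AVG(hire_year) = 2017.0
  dept_id=8: AVG(hire_year) = 2016.0
  dept_id=9: AVG(hire_year) = 2013.666667
  dept_id=11: AVG(hire_year) = 2019.5
  dept_id=14: AVG(hire_year) = 2015.0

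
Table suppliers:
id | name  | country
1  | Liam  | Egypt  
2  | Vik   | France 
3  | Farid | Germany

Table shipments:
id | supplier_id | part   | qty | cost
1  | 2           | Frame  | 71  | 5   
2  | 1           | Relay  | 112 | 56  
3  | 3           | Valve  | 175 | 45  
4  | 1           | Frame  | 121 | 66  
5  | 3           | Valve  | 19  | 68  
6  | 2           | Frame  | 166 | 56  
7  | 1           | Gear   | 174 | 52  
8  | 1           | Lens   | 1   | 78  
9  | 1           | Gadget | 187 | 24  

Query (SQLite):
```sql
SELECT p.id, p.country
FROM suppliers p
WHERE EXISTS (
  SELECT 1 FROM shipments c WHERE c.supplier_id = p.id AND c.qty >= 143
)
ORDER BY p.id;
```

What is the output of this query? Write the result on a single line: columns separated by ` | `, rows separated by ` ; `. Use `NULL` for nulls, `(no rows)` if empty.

1 | Egypt ; 2 | France ; 3 | Germany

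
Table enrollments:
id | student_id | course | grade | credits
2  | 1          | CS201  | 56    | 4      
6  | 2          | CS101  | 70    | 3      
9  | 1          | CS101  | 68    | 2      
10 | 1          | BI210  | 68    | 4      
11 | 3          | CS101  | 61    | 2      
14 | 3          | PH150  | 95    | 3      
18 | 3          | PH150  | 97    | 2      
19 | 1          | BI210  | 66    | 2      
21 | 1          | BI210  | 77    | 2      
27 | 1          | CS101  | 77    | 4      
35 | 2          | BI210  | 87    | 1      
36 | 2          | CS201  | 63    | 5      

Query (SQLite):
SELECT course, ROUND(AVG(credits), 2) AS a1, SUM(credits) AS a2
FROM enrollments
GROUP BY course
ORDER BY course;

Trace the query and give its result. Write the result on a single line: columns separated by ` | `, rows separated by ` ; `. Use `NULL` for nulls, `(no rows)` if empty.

BI210 | 2.25 | 9 ; CS101 | 2.75 | 11 ; CS201 | 4.5 | 9 ; PH150 | 2.5 | 5

Group enrollments by course.
Per group compute: ROUND(AVG(credits), 2), SUM(credits).
  BI210: ids {10, 19, 21, 35} → ROUND(AVG(credits), 2)=2.25, SUM(credits)=9
  CS101: ids {6, 9, 11, 27} → ROUND(AVG(credits), 2)=2.75, SUM(credits)=11
  CS201: ids {2, 36} → ROUND(AVG(credits), 2)=4.5, SUM(credits)=9
  PH150: ids {14, 18} → ROUND(AVG(credits), 2)=2.5, SUM(credits)=5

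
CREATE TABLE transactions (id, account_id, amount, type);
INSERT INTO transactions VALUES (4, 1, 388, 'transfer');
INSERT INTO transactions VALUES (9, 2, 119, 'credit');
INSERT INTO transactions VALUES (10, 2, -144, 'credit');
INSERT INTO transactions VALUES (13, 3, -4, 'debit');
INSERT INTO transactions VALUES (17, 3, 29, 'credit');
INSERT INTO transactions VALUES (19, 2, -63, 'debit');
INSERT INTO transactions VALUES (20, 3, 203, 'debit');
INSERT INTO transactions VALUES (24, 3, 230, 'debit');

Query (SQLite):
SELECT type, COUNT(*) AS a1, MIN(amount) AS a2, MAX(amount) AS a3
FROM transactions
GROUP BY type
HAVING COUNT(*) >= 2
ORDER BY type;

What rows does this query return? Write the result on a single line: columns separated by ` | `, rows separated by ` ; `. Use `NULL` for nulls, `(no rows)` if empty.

Group transactions by type.
Per group compute: COUNT(*), MIN(amount), MAX(amount).
HAVING: drop groups with fewer than 2 rows.
  credit: ids {9, 10, 17} → COUNT(*)=3, MIN(amount)=-144, MAX(amount)=119
  debit: ids {13, 19, 20, 24} → COUNT(*)=4, MIN(amount)=-63, MAX(amount)=230
  transfer: ids {4} → COUNT(*)=1, MIN(amount)=388, MAX(amount)=388

credit | 3 | -144 | 119 ; debit | 4 | -63 | 230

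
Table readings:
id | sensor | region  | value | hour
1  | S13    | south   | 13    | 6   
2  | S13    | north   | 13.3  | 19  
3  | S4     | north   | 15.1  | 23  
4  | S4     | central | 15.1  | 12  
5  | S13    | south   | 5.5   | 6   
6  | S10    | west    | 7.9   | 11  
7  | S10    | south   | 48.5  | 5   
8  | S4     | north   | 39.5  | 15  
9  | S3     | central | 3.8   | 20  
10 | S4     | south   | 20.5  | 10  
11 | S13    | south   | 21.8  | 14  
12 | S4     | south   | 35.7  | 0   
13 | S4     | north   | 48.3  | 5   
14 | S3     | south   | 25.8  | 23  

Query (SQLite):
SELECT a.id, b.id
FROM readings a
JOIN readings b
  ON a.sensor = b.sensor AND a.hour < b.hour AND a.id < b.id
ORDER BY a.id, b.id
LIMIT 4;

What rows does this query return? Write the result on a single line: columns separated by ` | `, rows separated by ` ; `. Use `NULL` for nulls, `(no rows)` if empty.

1 | 2 ; 1 | 11 ; 4 | 8 ; 5 | 11

Pairs (a,b) with same sensor, a.hour < b.hour, a.id < b.id.
sensor groups: S10:{6,7} S13:{1,2,5,11} S3:{9,14} S4:{3,4,8,10,12,13}
Ordered by (a.id, b.id); first 4.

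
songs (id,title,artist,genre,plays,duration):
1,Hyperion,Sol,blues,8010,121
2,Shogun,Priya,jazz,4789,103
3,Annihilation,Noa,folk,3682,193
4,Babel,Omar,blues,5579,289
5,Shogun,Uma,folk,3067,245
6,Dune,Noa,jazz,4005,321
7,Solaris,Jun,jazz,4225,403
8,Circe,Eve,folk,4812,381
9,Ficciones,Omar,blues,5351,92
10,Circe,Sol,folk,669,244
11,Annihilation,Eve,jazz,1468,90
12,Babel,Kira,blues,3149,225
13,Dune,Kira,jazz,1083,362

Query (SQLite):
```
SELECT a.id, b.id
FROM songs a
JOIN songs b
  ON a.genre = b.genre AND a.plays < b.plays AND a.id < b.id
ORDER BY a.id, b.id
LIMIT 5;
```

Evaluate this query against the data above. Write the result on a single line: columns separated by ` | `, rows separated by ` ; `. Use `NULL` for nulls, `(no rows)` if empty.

Pairs (a,b) with same genre, a.plays < b.plays, a.id < b.id.
genre groups: blues:{1,4,9,12} folk:{3,5,8,10} jazz:{2,6,7,11,13}
Ordered by (a.id, b.id); first 5.

3 | 8 ; 5 | 8 ; 6 | 7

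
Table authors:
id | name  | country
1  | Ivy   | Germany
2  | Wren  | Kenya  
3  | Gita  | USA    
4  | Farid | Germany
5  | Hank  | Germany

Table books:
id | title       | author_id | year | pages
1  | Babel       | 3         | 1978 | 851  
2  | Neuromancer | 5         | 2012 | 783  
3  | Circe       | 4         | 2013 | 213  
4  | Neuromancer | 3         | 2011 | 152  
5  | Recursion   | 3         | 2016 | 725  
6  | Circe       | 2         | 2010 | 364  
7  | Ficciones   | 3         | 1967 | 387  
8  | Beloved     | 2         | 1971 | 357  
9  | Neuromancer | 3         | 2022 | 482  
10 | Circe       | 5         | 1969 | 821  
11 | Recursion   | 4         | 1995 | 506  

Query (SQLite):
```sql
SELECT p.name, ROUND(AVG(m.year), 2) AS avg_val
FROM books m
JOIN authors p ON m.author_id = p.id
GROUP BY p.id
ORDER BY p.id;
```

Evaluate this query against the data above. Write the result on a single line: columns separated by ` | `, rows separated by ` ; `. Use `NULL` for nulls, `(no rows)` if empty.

Join each books row to its authors via author_id.
Group joined rows by authors.id; compute ROUND(AVG(m.year), 2) per group.
  2: ids {6, 8} → ROUND(AVG(m.year), 2)=1990.5
  3: ids {1, 4, 5, 7, 9} → ROUND(AVG(m.year), 2)=1998.8
  4: ids {3, 11} → ROUND(AVG(m.year), 2)=2004
  5: ids {2, 10} → ROUND(AVG(m.year), 2)=1990.5

Wren | 1990.5 ; Gita | 1998.8 ; Farid | 2004 ; Hank | 1990.5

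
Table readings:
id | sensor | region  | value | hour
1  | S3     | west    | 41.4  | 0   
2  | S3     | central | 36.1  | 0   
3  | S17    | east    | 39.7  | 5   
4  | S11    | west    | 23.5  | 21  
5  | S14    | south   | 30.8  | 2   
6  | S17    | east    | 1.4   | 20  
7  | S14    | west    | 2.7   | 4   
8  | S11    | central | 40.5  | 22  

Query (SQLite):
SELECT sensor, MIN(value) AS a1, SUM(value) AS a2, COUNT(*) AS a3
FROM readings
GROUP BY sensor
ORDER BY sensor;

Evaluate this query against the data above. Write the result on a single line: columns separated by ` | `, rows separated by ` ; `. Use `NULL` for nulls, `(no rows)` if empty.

S11 | 23.5 | 64 | 2 ; S14 | 2.7 | 33.5 | 2 ; S17 | 1.4 | 41.1 | 2 ; S3 | 36.1 | 77.5 | 2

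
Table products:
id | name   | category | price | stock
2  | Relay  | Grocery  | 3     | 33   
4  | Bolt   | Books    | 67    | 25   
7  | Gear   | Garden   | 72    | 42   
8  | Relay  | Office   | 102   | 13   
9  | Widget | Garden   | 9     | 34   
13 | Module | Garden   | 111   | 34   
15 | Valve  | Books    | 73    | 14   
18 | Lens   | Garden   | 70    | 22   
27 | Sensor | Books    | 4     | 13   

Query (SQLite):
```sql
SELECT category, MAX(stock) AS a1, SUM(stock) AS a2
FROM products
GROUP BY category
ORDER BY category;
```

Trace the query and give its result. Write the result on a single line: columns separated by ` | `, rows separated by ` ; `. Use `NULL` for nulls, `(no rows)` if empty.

Group products by category.
Per group compute: MAX(stock), SUM(stock).
  Books: ids {4, 15, 27} → MAX(stock)=25, SUM(stock)=52
  Garden: ids {7, 9, 13, 18} → MAX(stock)=42, SUM(stock)=132
  Grocery: ids {2} → MAX(stock)=33, SUM(stock)=33
  Office: ids {8} → MAX(stock)=13, SUM(stock)=13

Books | 25 | 52 ; Garden | 42 | 132 ; Grocery | 33 | 33 ; Office | 13 | 13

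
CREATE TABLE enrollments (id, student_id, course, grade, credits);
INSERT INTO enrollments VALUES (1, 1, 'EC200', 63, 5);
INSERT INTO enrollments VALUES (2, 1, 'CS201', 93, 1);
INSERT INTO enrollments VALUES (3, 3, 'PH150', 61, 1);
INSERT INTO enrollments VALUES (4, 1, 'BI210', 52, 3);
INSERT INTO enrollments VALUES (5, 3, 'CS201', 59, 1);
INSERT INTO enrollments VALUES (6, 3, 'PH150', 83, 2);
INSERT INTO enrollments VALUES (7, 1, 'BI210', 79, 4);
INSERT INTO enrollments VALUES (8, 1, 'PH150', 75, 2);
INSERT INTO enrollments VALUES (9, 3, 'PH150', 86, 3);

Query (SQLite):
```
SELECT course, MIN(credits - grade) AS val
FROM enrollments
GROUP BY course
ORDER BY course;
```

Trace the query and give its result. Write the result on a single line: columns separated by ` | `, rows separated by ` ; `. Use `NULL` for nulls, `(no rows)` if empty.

BI210 | -75 ; CS201 | -92 ; EC200 | -58 ; PH150 | -83

For each row compute credits - grade.
Group by course; take MIN of the expression per group.
  BI210: ids {4, 7} → MIN(credits - grade)=-75
  CS201: ids {2, 5} → MIN(credits - grade)=-92
  EC200: ids {1} → MIN(credits - grade)=-58
  PH150: ids {3, 6, 8, 9} → MIN(credits - grade)=-83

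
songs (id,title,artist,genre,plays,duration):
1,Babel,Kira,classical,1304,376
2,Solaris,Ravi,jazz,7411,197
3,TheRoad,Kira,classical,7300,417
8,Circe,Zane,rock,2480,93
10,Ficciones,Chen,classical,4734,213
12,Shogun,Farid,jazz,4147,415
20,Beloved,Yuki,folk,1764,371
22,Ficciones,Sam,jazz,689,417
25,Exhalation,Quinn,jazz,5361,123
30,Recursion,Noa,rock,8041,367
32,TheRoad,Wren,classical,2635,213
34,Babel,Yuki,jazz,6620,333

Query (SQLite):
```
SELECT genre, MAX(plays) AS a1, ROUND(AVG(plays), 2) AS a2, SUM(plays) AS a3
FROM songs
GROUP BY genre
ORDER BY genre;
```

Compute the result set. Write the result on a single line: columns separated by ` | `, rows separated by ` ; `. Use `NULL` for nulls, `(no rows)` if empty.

Group songs by genre.
Per group compute: MAX(plays), ROUND(AVG(plays), 2), SUM(plays).
  classical: ids {1, 3, 10, 32} → MAX(plays)=7300, ROUND(AVG(plays), 2)=3993.25, SUM(plays)=15973
  folk: ids {20} → MAX(plays)=1764, ROUND(AVG(plays), 2)=1764, SUM(plays)=1764
  jazz: ids {2, 12, 22, 25, 34} → MAX(plays)=7411, ROUND(AVG(plays), 2)=4845.6, SUM(plays)=24228
  rock: ids {8, 30} → MAX(plays)=8041, ROUND(AVG(plays), 2)=5260.5, SUM(plays)=10521

classical | 7300 | 3993.25 | 15973 ; folk | 1764 | 1764 | 1764 ; jazz | 7411 | 4845.6 | 24228 ; rock | 8041 | 5260.5 | 10521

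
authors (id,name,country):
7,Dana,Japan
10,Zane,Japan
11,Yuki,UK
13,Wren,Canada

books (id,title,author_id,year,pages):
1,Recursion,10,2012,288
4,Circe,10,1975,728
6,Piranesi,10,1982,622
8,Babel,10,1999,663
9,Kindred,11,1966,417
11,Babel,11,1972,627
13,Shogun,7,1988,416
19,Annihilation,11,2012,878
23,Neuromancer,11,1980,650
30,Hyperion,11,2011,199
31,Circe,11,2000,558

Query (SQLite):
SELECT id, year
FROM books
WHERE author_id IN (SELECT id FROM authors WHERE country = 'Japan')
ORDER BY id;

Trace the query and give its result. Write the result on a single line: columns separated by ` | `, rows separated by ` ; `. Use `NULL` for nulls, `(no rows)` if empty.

1 | 2012 ; 4 | 1975 ; 6 | 1982 ; 8 | 1999 ; 13 | 1988

Inner query: authors.id where country = 'Japan'.
Outer: keep books rows whose author_id is in that set.
Inner query → {7, 10}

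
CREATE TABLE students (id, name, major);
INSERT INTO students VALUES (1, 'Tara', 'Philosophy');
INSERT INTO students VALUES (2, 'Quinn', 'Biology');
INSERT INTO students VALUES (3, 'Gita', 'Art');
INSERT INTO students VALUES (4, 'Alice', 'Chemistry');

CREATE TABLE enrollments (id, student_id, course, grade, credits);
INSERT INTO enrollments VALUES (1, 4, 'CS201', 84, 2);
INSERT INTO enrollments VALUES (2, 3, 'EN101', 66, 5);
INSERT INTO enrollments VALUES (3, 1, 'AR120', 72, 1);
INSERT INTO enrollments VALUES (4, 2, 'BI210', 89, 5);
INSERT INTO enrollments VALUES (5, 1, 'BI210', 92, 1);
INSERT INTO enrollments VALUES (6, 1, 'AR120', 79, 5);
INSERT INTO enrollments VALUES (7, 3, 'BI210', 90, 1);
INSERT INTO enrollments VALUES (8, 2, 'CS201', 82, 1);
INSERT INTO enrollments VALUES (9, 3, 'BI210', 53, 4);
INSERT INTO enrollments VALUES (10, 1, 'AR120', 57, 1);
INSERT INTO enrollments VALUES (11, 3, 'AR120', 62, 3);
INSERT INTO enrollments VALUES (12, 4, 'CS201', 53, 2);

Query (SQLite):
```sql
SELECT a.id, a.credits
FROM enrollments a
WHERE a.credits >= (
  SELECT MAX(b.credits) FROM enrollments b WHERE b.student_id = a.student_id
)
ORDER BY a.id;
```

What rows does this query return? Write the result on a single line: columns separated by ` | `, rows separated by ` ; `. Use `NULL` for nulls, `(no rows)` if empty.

For each enrollments row a, compute MAX(credits) over rows sharing a.student_id.
Keep row a if a.credits >= that per-group MAX.
  student_id=1: MAX(credits) = 5
  student_id=2: MAX(credits) = 5
  student_id=3: MAX(credits) = 5
  student_id=4: MAX(credits) = 2

1 | 2 ; 2 | 5 ; 4 | 5 ; 6 | 5 ; 12 | 2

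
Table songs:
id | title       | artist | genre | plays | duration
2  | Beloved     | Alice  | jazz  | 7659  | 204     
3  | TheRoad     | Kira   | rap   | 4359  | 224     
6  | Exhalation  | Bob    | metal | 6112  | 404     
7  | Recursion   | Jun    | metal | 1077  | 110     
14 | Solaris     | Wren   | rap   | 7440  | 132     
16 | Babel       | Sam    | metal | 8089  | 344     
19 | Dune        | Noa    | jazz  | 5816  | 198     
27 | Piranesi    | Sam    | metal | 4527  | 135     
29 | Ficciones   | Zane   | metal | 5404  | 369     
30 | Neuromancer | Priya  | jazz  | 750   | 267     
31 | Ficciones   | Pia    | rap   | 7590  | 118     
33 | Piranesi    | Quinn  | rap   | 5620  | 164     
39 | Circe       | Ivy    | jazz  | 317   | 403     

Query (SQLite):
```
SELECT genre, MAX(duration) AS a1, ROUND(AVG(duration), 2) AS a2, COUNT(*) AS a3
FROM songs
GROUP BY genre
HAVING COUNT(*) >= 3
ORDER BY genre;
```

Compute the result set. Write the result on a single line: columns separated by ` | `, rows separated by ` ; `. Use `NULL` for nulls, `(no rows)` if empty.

jazz | 403 | 268 | 4 ; metal | 404 | 272.4 | 5 ; rap | 224 | 159.5 | 4

Group songs by genre.
Per group compute: MAX(duration), ROUND(AVG(duration), 2), COUNT(*).
HAVING: drop groups with fewer than 3 rows.
  jazz: ids {2, 19, 30, 39} → MAX(duration)=403, ROUND(AVG(duration), 2)=268, COUNT(*)=4
  metal: ids {6, 7, 16, 27, 29} → MAX(duration)=404, ROUND(AVG(duration), 2)=272.4, COUNT(*)=5
  rap: ids {3, 14, 31, 33} → MAX(duration)=224, ROUND(AVG(duration), 2)=159.5, COUNT(*)=4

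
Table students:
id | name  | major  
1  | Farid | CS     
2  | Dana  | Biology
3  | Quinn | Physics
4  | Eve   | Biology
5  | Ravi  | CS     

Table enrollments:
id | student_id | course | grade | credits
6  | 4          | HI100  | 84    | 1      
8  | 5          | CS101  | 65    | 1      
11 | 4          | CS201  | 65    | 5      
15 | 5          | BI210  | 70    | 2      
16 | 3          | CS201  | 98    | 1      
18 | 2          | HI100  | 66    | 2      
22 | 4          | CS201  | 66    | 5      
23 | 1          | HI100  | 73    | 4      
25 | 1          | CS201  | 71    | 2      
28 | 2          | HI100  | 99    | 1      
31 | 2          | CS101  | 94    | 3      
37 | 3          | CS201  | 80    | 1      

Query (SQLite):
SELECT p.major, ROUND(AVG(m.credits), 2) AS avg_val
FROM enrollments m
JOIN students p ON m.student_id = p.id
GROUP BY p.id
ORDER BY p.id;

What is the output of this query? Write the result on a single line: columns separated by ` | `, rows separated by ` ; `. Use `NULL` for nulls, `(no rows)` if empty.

CS | 3 ; Biology | 2 ; Physics | 1 ; Biology | 3.67 ; CS | 1.5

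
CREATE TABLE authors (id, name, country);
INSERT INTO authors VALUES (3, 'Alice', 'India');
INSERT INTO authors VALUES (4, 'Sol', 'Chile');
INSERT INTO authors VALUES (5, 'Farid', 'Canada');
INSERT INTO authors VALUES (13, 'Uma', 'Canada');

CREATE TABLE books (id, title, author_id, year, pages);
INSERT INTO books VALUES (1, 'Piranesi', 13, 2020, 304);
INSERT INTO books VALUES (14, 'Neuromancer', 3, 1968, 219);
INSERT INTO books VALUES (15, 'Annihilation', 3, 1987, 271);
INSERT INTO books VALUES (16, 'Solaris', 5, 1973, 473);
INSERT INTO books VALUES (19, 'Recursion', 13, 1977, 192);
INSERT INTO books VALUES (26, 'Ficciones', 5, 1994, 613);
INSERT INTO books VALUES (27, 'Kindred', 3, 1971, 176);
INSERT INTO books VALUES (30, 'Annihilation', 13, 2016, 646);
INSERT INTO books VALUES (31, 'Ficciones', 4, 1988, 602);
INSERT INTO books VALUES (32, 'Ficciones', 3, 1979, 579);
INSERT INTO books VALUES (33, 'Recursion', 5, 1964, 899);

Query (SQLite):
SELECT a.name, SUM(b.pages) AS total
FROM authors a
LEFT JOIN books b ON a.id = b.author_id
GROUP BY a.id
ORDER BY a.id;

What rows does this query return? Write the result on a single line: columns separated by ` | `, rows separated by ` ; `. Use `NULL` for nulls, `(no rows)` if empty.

Alice | 1245 ; Sol | 602 ; Farid | 1985 ; Uma | 1142

LEFT JOIN keeps every authors row; unmatched ones get NULL for books columns.
Group by authors.id and compute SUM(b.pages). SUM over an all-NULL group is NULL.
  3: ids {14, 15, 27, 32} → SUM(b.pages)=1245
  4: ids {31} → SUM(b.pages)=602
  5: ids {16, 26, 33} → SUM(b.pages)=1985
  13: ids {1, 19, 30} → SUM(b.pages)=1142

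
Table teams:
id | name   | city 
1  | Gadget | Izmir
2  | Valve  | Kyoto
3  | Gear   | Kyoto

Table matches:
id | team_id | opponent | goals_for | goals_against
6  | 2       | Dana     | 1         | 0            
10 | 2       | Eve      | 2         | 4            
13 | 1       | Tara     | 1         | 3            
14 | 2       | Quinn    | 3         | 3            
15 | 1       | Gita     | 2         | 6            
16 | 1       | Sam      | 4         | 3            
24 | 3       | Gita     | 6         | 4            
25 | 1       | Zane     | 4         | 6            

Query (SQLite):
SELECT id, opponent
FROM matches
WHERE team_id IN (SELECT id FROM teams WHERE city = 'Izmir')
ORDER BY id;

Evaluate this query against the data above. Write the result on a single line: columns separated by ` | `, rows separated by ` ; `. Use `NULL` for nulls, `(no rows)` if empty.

Inner query: teams.id where city = 'Izmir'.
Outer: keep matches rows whose team_id is in that set.
Inner query → {1}

13 | Tara ; 15 | Gita ; 16 | Sam ; 25 | Zane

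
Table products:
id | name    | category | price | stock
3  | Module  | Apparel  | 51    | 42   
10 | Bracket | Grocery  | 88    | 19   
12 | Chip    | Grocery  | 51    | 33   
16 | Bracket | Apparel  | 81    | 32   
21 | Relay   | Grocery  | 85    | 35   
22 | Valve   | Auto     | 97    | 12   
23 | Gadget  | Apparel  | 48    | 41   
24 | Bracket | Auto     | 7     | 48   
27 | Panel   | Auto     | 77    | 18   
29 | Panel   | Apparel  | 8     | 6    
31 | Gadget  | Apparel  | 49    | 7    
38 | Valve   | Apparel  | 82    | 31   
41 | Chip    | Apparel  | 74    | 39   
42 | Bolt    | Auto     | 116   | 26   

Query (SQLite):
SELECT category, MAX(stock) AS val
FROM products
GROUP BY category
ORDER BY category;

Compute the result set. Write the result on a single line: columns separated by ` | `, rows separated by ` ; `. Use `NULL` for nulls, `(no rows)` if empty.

Apparel | 42 ; Auto | 48 ; Grocery | 35

Partition products by category; compute MAX(stock) within each group.
  Apparel: ids {3, 16, 23, 29, 31, 38, 41} → MAX(stock)=42
  Auto: ids {22, 24, 27, 42} → MAX(stock)=48
  Grocery: ids {10, 12, 21} → MAX(stock)=35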